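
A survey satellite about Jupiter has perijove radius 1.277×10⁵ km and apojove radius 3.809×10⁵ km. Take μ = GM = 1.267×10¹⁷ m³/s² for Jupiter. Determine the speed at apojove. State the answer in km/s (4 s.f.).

v ≈ 12.92 km/s

Semi-major axis a = (r_p + r_a)/2 = 2.5430×10⁵ km = 2.543×10⁸ m.
Vis-viva: v² = μ(2/r − 1/a) = 1.267×10¹⁷ × (5.251×10⁻⁹ − 3.932×10⁻⁹) = 1.670×10⁸ m²/s².
v = 12920 m/s = 12.92 km/s.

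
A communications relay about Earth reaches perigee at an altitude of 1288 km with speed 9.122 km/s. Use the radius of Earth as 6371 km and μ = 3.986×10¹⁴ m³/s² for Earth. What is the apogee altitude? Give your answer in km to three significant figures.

r_p = 6371 + 1288 = 7659.0 km = 7.659×10⁶ m.
Specific energy ε = v²/2 − μ/r = -1.044×10⁷ J/kg, so a = −μ/(2ε) = 1.909×10⁷ m.
The apsides satisfy r_p + r_a = 2a, so the apogee radius is 2a − r_p = 3.053×10⁷ m = 30529 km.
Apogee altitude = 30529 − 6371 = 24158 km.

apogee altitude ≈ 24200 km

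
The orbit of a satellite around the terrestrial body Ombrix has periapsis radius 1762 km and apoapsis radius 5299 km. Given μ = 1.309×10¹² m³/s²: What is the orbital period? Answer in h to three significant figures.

Semi-major axis a = (r_p + r_a)/2 = (1762.0 + 5299.0)/2 = 3530.5 km = 3.530×10⁶ m.
By Kepler's third law T = 2π√(a³/μ) = 2π × 5.798×10³ = 3.643×10⁴ s.
= 10.12 h.

T ≈ 10.1 h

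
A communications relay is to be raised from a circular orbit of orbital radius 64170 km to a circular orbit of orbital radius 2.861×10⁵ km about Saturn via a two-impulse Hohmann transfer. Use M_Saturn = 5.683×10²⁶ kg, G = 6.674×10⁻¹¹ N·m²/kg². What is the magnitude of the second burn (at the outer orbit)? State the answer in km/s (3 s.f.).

Δv ≈ 4.54 km/s

μ = GM = 6.674×10⁻¹¹ × 5.683×10²⁶ = 3.793×10¹⁶ m³/s².
r₁ = 64170 km = 6.417×10⁷ m.
r₂ = 2.861×10⁵ km = 2.861×10⁸ m.
Transfer ellipse a_t = (r₁ + r₂)/2 = 1.751×10⁸ m.
At r₁: circular v_c1 = √(μ/r₁) = 24310 m/s; transfer-perikrone v_p = √[μ(2/r₁ − 1/a_t)] = 31070 m/s.
At r₂: circular v_c2 = √(μ/r₂) = 11510 m/s; transfer-apokrone v_a = √[μ(2/r₂ − 1/a_t)] = 6970 m/s.
Δv₂ = v_c2 − v_a = 4544 m/s.
= 4.544 km/s.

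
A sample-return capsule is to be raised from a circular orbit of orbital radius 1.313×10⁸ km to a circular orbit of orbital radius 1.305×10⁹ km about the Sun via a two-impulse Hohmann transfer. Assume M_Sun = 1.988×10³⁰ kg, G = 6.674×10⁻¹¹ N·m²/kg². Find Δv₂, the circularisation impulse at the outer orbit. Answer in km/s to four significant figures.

Δv ≈ 5.772 km/s

μ = GM = 6.674×10⁻¹¹ × 1.988×10³⁰ = 1.327×10²⁰ m³/s².
r₁ = 1.313×10⁸ km = 1.313×10¹¹ m.
r₂ = 1.305×10⁹ km = 1.305×10¹² m.
Transfer ellipse a_t = (r₁ + r₂)/2 = 7.182×10¹¹ m.
At r₁: circular v_c1 = √(μ/r₁) = 31790 m/s; transfer-perihelion v_p = √[μ(2/r₁ − 1/a_t)] = 42850 m/s.
At r₂: circular v_c2 = √(μ/r₂) = 10080 m/s; transfer-aphelion v_a = √[μ(2/r₂ − 1/a_t)] = 4311 m/s.
Δv₂ = v_c2 − v_a = 5772 m/s.
= 5.772 km/s.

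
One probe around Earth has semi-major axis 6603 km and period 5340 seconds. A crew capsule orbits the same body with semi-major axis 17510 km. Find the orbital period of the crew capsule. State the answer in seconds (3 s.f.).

T₂ ≈ 23100 seconds

Kepler's third law: T² ∝ a³, so T₂ = T₁ (a₂/a₁)^(3/2).
a₂/a₁ = 2.652, (a₂/a₁)^(3/2) = 4.318.
T₂ = 5340 × 4.318 = 23060 seconds.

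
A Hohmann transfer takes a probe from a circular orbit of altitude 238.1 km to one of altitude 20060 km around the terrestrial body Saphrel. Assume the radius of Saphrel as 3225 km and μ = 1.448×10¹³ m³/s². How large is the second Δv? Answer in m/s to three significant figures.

Δv ≈ 387 m/s

r₁ = 3225 + 238.1 = 3463.1 km = 3.4631×10⁶ m.
r₂ = 3225 + 20060 = 23285 km = 2.3285×10⁷ m.
Transfer ellipse a_t = (r₁ + r₂)/2 = 1.337×10⁷ m.
At r₁: circular v_c1 = √(μ/r₁) = 2045 m/s; transfer-periapsis v_p = √[μ(2/r₁ − 1/a_t)] = 2698 m/s.
At r₂: circular v_c2 = √(μ/r₂) = 788.6 m/s; transfer-apoapsis v_a = √[μ(2/r₂ − 1/a_t)] = 401.3 m/s.
Δv₂ = v_c2 − v_a = 387.3 m/s.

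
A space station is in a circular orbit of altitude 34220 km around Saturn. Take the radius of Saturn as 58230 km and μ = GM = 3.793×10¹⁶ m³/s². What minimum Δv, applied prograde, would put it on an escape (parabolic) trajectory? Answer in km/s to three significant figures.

Δv ≈ 8.39 km/s

r = 58230 + 34220 = 92450 km = 9.2450×10⁷ m.
Circular speed v_c = √(μ/r) = 20260 m/s.
Escape speed v_esc = √(2μ/r) = √2 × v_c = 28650 m/s.
Δv = v_esc − v_c = 8390 m/s = 8.390 km/s.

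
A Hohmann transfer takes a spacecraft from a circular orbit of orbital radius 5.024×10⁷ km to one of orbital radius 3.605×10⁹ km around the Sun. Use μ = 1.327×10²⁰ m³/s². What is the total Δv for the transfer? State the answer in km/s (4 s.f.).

r₁ = 5.024×10⁷ km = 5.024×10¹⁰ m.
r₂ = 3.605×10⁹ km = 3.605×10¹² m.
Transfer ellipse a_t = (r₁ + r₂)/2 = 1.828×10¹² m.
At r₁: circular v_c1 = √(μ/r₁) = 51390 m/s; transfer-perihelion v_p = √[μ(2/r₁ − 1/a_t)] = 72180 m/s.
Δv₁ = v_p − v_c1 = 20790 m/s.
At r₂: circular v_c2 = √(μ/r₂) = 6067 m/s; transfer-aphelion v_a = √[μ(2/r₂ − 1/a_t)] = 1006 m/s.
Δv₂ = v_c2 − v_a = 5061 m/s.
Total Δv = Δv₁ + Δv₂ = 25850 m/s = 25.85 km/s.

Δv_total ≈ 25.85 km/s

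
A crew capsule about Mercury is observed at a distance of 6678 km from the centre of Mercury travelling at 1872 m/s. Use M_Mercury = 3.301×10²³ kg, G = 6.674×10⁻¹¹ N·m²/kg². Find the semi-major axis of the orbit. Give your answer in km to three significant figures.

a ≈ 7120 km

μ = GM = 6.674×10⁻¹¹ × 3.301×10²³ = 2.203×10¹³ m³/s².
r = 6.678×10⁶ m.
Vis-viva rearranged: 1/a = 2/r − v²/μ = 2.995×10⁻⁷ − 1.591×10⁻⁷ = 1.404×10⁻⁷ m⁻¹.
a = 7.121×10⁶ m = 7121.3 km.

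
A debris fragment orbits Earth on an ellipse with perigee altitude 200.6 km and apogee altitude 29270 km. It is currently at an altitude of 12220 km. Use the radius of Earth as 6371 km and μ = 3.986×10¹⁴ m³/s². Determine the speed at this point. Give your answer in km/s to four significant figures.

r_p = 6371 + 200.6 = 6571.6 km = 6.5716×10⁶ m.
r_a = 6371 + 29270 = 35641 km = 3.5641×10⁷ m.
r = 6371 + 12220 = 18591 km = 1.859×10⁷ m.
Semi-major axis a = (r_p + r_a)/2 = 21106 km = 2.111×10⁷ m.
Vis-viva: v² = μ(2/r − 1/a) = 3.986×10¹⁴ × (1.076×10⁻⁷ − 4.738×10⁻⁸) = 2.400×10⁷ m²/s².
v = 4899 m/s = 4.899 km/s.

v ≈ 4.899 km/s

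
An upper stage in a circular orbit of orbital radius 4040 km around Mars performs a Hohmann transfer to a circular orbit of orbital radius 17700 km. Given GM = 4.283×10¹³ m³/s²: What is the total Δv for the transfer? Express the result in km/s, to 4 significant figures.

Δv_total ≈ 1.506 km/s

r₁ = 4040 km = 4.040×10⁶ m.
r₂ = 17700 km = 1.770×10⁷ m.
Transfer ellipse a_t = (r₁ + r₂)/2 = 1.087×10⁷ m.
At r₁: circular v_c1 = √(μ/r₁) = 3256 m/s; transfer-periapsis v_p = √[μ(2/r₁ − 1/a_t)] = 4155 m/s.
Δv₁ = v_p − v_c1 = 898.9 m/s.
At r₂: circular v_c2 = √(μ/r₂) = 1556 m/s; transfer-apoapsis v_a = √[μ(2/r₂ − 1/a_t)] = 948.3 m/s.
Δv₂ = v_c2 − v_a = 607.2 m/s.
Total Δv = Δv₁ + Δv₂ = 1506 m/s = 1.506 km/s.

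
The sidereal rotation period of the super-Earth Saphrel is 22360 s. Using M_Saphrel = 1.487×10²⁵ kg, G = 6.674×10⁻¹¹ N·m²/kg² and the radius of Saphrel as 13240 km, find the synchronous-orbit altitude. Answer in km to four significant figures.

μ = GM = 6.674×10⁻¹¹ × 1.487×10²⁵ = 9.924×10¹⁴ m³/s².
A synchronous orbit has period T, so by Kepler's third law a = (μT²/4π²)^(1/3).
μT²/4π² = 9.924×10¹⁴ × (2.236×10⁴)² / 39.48 = 1.257×10²² m³.
a = 2.325×10⁷ m = 23250 km.
Altitude h = a − R = 23250 − 13240 = 10010 km.

h_sync ≈ 10010 km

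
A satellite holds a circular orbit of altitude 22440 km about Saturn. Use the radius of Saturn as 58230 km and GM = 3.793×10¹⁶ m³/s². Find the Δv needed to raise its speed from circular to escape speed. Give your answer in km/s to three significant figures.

r = 58230 + 22440 = 80670 km = 8.0670×10⁷ m.
Circular speed v_c = √(μ/r) = 21680 m/s.
Escape speed v_esc = √(2μ/r) = √2 × v_c = 30670 m/s.
Δv = v_esc − v_c = 8982 m/s = 8.982 km/s.

Δv ≈ 8.98 km/s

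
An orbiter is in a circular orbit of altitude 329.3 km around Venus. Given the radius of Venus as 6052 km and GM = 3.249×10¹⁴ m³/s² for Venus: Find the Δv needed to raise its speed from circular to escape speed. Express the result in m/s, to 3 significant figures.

r = 6052 + 329.3 = 6381.3 km = 6.3813×10⁶ m.
Circular speed v_c = √(μ/r) = 7135 m/s.
Escape speed v_esc = √(2μ/r) = √2 × v_c = 10090 m/s.
Δv = v_esc − v_c = 2956 m/s.

Δv ≈ 2960 m/s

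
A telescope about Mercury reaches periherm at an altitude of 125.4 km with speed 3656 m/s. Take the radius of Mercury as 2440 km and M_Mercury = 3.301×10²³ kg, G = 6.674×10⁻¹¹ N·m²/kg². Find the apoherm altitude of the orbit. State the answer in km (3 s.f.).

apoherm altitude ≈ 6560 km

μ = GM = 6.674×10⁻¹¹ × 3.301×10²³ = 2.203×10¹³ m³/s².
r_p = 2440 + 125.4 = 2565.4 km = 2.565×10⁶ m.
Specific energy ε = v²/2 − μ/r = -1.905×10⁶ J/kg, so a = −μ/(2ε) = 5.784×10⁶ m.
The apsides satisfy r_p + r_a = 2a, so the apoherm radius is 2a − r_p = 9.002×10⁶ m = 9002.2 km.
Apoherm altitude = 9002.2 − 2440 = 6562.2 km.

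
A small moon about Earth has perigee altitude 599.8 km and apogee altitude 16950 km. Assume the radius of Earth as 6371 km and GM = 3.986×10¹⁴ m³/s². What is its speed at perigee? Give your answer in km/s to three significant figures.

v ≈ 9.38 km/s

r_p = 6371 + 599.8 = 6970.8 km = 6.9708×10⁶ m.
r_a = 6371 + 16950 = 23321 km = 2.3321×10⁷ m.
Semi-major axis a = (r_p + r_a)/2 = 15146 km = 1.515×10⁷ m.
Vis-viva: v² = μ(2/r − 1/a) = 3.986×10¹⁴ × (2.869×10⁻⁷ − 6.602×10⁻⁸) = 8.805×10⁷ m²/s².
v = 9383 m/s = 9.383 km/s.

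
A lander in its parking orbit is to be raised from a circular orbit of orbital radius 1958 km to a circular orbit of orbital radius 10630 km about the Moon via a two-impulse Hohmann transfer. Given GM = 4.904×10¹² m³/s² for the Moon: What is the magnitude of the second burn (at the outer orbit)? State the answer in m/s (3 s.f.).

r₁ = 1958 km = 1.958×10⁶ m.
r₂ = 10630 km = 1.063×10⁷ m.
Transfer ellipse a_t = (r₁ + r₂)/2 = 6.294×10⁶ m.
At r₁: circular v_c1 = √(μ/r₁) = 1583 m/s; transfer-perilune v_p = √[μ(2/r₁ − 1/a_t)] = 2057 m/s.
At r₂: circular v_c2 = √(μ/r₂) = 679.2 m/s; transfer-apolune v_a = √[μ(2/r₂ − 1/a_t)] = 378.8 m/s.
Δv₂ = v_c2 − v_a = 300.4 m/s.

Δv ≈ 300 m/s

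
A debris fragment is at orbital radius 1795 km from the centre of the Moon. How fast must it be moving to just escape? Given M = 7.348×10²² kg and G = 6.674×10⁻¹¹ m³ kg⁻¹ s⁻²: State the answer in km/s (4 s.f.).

μ = GM = 6.674×10⁻¹¹ × 7.348×10²² = 4.904×10¹² m³/s².
r = 1795 km = 1.795×10⁶ m.
Escape speed v_esc = √(2μ/r) = √(2 × 4.904×10¹² / 1.795×10⁶) = √(5.464×10⁶) = 2338 m/s.
= 2.338 km/s.

v_esc ≈ 2.338 km/s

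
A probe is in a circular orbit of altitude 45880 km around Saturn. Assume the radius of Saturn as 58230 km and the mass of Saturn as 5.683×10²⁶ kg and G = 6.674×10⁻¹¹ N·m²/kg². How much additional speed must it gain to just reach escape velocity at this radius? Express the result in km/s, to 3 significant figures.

Δv ≈ 7.91 km/s

μ = GM = 6.674×10⁻¹¹ × 5.683×10²⁶ = 3.793×10¹⁶ m³/s².
r = 58230 + 45880 = 104110 km = 1.0411×10⁸ m.
Circular speed v_c = √(μ/r) = 19090 m/s.
Escape speed v_esc = √(2μ/r) = √2 × v_c = 26990 m/s.
Δv = v_esc − v_c = 7906 m/s = 7.906 km/s.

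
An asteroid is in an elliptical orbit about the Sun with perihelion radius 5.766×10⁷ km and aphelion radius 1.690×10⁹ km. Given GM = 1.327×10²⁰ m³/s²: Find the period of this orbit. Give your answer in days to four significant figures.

Semi-major axis a = (r_p + r_a)/2 = (5.7660×10⁷ + 1.6900×10⁹)/2 = 8.7383×10⁸ km = 8.738×10¹¹ m.
By Kepler's third law T = 2π√(a³/μ) = 2π × 7.091×10⁷ = 4.455×10⁸ s.
= 5157 days.

T ≈ 5157 days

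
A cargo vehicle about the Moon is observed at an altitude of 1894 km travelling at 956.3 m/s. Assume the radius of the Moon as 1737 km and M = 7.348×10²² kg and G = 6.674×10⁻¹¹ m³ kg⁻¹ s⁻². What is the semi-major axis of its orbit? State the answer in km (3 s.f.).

a ≈ 2740 km

μ = GM = 6.674×10⁻¹¹ × 7.348×10²² = 4.904×10¹² m³/s².
r = 1737 + 1894 = 3631.0 km = 3.631×10⁶ m.
Vis-viva rearranged: 1/a = 2/r − v²/μ = 5.508×10⁻⁷ − 1.865×10⁻⁷ = 3.643×10⁻⁷ m⁻¹.
a = 2.745×10⁶ m = 2744.7 km.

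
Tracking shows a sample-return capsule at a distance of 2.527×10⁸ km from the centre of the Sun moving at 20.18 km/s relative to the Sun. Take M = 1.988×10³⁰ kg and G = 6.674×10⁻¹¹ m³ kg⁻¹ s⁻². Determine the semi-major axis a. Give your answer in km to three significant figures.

μ = GM = 6.674×10⁻¹¹ × 1.988×10³⁰ = 1.327×10²⁰ m³/s².
r = 2.527×10¹¹ m.
Vis-viva rearranged: 1/a = 2/r − v²/μ = 7.915×10⁻¹² − 3.069×10⁻¹² = 4.845×10⁻¹² m⁻¹.
a = 2.064×10¹¹ m = 2.0639×10⁸ km.

a ≈ 2.06×10⁸ km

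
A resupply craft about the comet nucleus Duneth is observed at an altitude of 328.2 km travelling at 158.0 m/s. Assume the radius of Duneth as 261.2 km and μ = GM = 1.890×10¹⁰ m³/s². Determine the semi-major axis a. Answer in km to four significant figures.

r = 261.2 + 328.2 = 589.40 km = 5.894×10⁵ m.
Vis-viva rearranged: 1/a = 2/r − v²/μ = 3.393×10⁻⁶ − 1.321×10⁻⁶ = 2.072×10⁻⁶ m⁻¹.
a = 4.825×10⁵ m = 482.52 km.

a ≈ 482.5 km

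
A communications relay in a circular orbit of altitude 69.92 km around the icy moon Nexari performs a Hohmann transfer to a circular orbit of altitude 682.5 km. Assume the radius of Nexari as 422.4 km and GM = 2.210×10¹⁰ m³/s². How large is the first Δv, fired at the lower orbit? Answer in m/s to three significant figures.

Δv ≈ 37.3 m/s

r₁ = 422.4 + 69.92 = 492.32 km = 4.9232×10⁵ m.
r₂ = 422.4 + 682.5 = 1104.9 km = 1.1049×10⁶ m.
Transfer ellipse a_t = (r₁ + r₂)/2 = 7.986×10⁵ m.
At r₁: circular v_c1 = √(μ/r₁) = 211.9 m/s; transfer-periapsis v_p = √[μ(2/r₁ − 1/a_t)] = 249.2 m/s.
Δv₁ = v_p − v_c1 = 37.34 m/s.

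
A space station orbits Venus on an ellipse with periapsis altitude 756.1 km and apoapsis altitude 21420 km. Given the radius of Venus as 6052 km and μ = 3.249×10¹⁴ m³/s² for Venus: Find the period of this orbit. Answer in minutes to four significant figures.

T ≈ 412.3 minutes

r_p = 6052 + 756.1 = 6808.1 km = 6.8081×10⁶ m.
r_a = 6052 + 21420 = 27472 km = 2.7472×10⁷ m.
Semi-major axis a = (r_p + r_a)/2 = (6808.1 + 27472)/2 = 17140 km = 1.714×10⁷ m.
By Kepler's third law T = 2π√(a³/μ) = 2π × 3.937×10³ = 2.474×10⁴ s.
= 412.3 minutes.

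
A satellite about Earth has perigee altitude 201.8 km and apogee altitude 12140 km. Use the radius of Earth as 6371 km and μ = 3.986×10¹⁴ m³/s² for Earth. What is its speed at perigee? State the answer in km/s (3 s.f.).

v ≈ 9.46 km/s

r_p = 6371 + 201.8 = 6572.8 km = 6.5728×10⁶ m.
r_a = 6371 + 12140 = 18511 km = 1.8511×10⁷ m.
Semi-major axis a = (r_p + r_a)/2 = 12542 km = 1.254×10⁷ m.
Vis-viva: v² = μ(2/r − 1/a) = 3.986×10¹⁴ × (3.043×10⁻⁷ − 7.973×10⁻⁸) = 8.951×10⁷ m²/s².
v = 9461 m/s = 9.461 km/s.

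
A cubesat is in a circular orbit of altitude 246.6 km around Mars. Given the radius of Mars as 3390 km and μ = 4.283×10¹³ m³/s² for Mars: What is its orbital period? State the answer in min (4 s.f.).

r = 3390 + 246.6 = 3636.6 km = 3.6366×10⁶ m.
Kepler's third law: T = 2π√(r³/μ) = 2π√((3.637×10⁶)³ / 4.283×10¹³).
r³/μ = 1.123×10⁶ s², so T = 2π × 1.060×10³ = 6.658×10³ s.
Converting: 6.658×10³ s ÷ 60.00 = 111.0 min.

T ≈ 111.0 min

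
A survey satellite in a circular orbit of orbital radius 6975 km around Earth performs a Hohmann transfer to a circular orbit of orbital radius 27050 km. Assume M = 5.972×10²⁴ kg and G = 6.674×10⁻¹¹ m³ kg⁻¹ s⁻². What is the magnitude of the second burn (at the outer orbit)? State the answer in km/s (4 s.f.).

μ = GM = 6.674×10⁻¹¹ × 5.972×10²⁴ = 3.986×10¹⁴ m³/s².
r₁ = 6975 km = 6.975×10⁶ m.
r₂ = 27050 km = 2.705×10⁷ m.
Transfer ellipse a_t = (r₁ + r₂)/2 = 1.701×10⁷ m.
At r₁: circular v_c1 = √(μ/r₁) = 7559 m/s; transfer-perigee v_p = √[μ(2/r₁ − 1/a_t)] = 9532 m/s.
At r₂: circular v_c2 = √(μ/r₂) = 3839 m/s; transfer-apogee v_a = √[μ(2/r₂ − 1/a_t)] = 2458 m/s.
Δv₂ = v_c2 − v_a = 1381 m/s.
= 1.381 km/s.

Δv ≈ 1.381 km/s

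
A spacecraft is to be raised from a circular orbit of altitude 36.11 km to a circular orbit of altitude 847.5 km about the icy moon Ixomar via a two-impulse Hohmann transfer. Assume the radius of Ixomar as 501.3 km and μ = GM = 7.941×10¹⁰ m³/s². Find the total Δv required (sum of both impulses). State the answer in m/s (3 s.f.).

r₁ = 501.3 + 36.11 = 537.41 km = 5.3741×10⁵ m.
r₂ = 501.3 + 847.5 = 1348.8 km = 1.3488×10⁶ m.
Transfer ellipse a_t = (r₁ + r₂)/2 = 9.431×10⁵ m.
At r₁: circular v_c1 = √(μ/r₁) = 384.4 m/s; transfer-periapsis v_p = √[μ(2/r₁ − 1/a_t)] = 459.7 m/s.
Δv₁ = v_p − v_c1 = 75.30 m/s.
At r₂: circular v_c2 = √(μ/r₂) = 242.6 m/s; transfer-apoapsis v_a = √[μ(2/r₂ − 1/a_t)] = 183.2 m/s.
Δv₂ = v_c2 − v_a = 59.48 m/s.
Total Δv = Δv₁ + Δv₂ = 134.8 m/s.

Δv_total ≈ 135 m/s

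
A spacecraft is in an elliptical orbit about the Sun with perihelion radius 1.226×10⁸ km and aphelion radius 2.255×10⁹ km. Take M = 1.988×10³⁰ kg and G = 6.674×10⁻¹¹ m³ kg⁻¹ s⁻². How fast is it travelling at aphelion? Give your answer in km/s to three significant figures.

v ≈ 2.46 km/s

μ = GM = 6.674×10⁻¹¹ × 1.988×10³⁰ = 1.327×10²⁰ m³/s².
Semi-major axis a = (r_p + r_a)/2 = 1.1888×10⁹ km = 1.189×10¹² m.
Vis-viva: v² = μ(2/r − 1/a) = 1.327×10²⁰ × (8.869×10⁻¹³ − 8.412×10⁻¹³) = 6.068×10⁶ m²/s².
v = 2463 m/s = 2.463 km/s.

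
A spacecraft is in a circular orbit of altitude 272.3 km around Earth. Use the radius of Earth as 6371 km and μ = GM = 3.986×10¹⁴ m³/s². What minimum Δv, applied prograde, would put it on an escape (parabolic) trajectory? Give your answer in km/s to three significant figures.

r = 6371 + 272.3 = 6643.3 km = 6.6433×10⁶ m.
Circular speed v_c = √(μ/r) = 7746 m/s.
Escape speed v_esc = √(2μ/r) = √2 × v_c = 10950 m/s.
Δv = v_esc − v_c = 3208 m/s = 3.208 km/s.

Δv ≈ 3.21 km/s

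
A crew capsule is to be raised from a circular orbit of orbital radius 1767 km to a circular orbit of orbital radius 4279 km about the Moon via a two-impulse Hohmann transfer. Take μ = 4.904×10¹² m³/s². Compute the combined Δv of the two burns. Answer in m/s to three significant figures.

Δv_total ≈ 568 m/s

r₁ = 1767 km = 1.767×10⁶ m.
r₂ = 4279 km = 4.279×10⁶ m.
Transfer ellipse a_t = (r₁ + r₂)/2 = 3.023×10⁶ m.
At r₁: circular v_c1 = √(μ/r₁) = 1666 m/s; transfer-perilune v_p = √[μ(2/r₁ − 1/a_t)] = 1982 m/s.
Δv₁ = v_p − v_c1 = 316.1 m/s.
At r₂: circular v_c2 = √(μ/r₂) = 1071 m/s; transfer-apolune v_a = √[μ(2/r₂ − 1/a_t)] = 818.5 m/s.
Δv₂ = v_c2 − v_a = 252.1 m/s.
Total Δv = Δv₁ + Δv₂ = 568.2 m/s.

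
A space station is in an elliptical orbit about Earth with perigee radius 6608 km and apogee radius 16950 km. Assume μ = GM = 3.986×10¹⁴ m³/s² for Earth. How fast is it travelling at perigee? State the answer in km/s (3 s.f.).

Semi-major axis a = (r_p + r_a)/2 = 11779 km = 1.178×10⁷ m.
Vis-viva: v² = μ(2/r − 1/a) = 3.986×10¹⁴ × (3.027×10⁻⁷ − 8.490×10⁻⁸) = 8.680×10⁷ m²/s².
v = 9317 m/s = 9.317 km/s.

v ≈ 9.32 km/s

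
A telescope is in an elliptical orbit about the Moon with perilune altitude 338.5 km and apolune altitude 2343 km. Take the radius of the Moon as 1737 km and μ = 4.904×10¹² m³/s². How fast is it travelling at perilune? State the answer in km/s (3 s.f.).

v ≈ 1.77 km/s

r_p = 1737 + 338.5 = 2075.5 km = 2.0755×10⁶ m.
r_a = 1737 + 2343 = 4080.0 km = 4.0800×10⁶ m.
Semi-major axis a = (r_p + r_a)/2 = 3077.8 km = 3.078×10⁶ m.
Vis-viva: v² = μ(2/r − 1/a) = 4.904×10¹² × (9.636×10⁻⁷ − 3.249×10⁻⁷) = 3.132×10⁶ m²/s².
v = 1770 m/s = 1.770 km/s.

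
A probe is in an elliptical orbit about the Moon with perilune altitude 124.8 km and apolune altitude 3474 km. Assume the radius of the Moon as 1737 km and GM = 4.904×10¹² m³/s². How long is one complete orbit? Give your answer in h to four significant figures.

r_p = 1737 + 124.8 = 1861.8 km = 1.8618×10⁶ m.
r_a = 1737 + 3474 = 5211.0 km = 5.2110×10⁶ m.
Semi-major axis a = (r_p + r_a)/2 = (1861.8 + 5211.0)/2 = 3536.4 km = 3.536×10⁶ m.
By Kepler's third law T = 2π√(a³/μ) = 2π × 3.003×10³ = 1.887×10⁴ s.
= 5.241 h.

T ≈ 5.241 h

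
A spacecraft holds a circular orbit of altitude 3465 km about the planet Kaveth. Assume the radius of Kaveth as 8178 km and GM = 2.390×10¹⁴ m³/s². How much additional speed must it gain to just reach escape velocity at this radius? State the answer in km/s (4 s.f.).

Δv ≈ 1.877 km/s

r = 8178 + 3465 = 11643 km = 1.1643×10⁷ m.
Circular speed v_c = √(μ/r) = 4531 m/s.
Escape speed v_esc = √(2μ/r) = √2 × v_c = 6407 m/s.
Δv = v_esc − v_c = 1877 m/s = 1.877 km/s.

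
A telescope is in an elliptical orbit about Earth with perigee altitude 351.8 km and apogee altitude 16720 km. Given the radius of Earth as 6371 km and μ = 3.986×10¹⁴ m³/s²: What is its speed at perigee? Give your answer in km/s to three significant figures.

r_p = 6371 + 351.8 = 6722.8 km = 6.7228×10⁶ m.
r_a = 6371 + 16720 = 23091 km = 2.3091×10⁷ m.
Semi-major axis a = (r_p + r_a)/2 = 14907 km = 1.491×10⁷ m.
Vis-viva: v² = μ(2/r − 1/a) = 3.986×10¹⁴ × (2.975×10⁻⁷ − 6.708×10⁻⁸) = 9.184×10⁷ m²/s².
v = 9583 m/s = 9.583 km/s.

v ≈ 9.58 km/s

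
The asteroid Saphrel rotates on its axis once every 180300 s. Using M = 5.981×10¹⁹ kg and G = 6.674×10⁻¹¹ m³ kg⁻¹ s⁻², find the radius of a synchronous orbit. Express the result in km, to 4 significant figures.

μ = GM = 6.674×10⁻¹¹ × 5.981×10¹⁹ = 3.992×10⁹ m³/s².
A synchronous orbit has period T, so by Kepler's third law a = (μT²/4π²)^(1/3).
μT²/4π² = 3.992×10⁹ × (1.803×10⁵)² / 39.48 = 3.287×10¹⁸ m³.
a = 1.487×10⁶ m = 1486.8 km.

r_sync ≈ 1487 km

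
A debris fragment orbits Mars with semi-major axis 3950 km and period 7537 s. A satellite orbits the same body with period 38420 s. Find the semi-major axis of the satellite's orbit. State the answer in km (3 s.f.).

Kepler's third law: a³ ∝ T², so a₂ = a₁ (T₂/T₁)^(2/3).
T₂/T₁ = 5.098, (T₂/T₁)^(2/3) = 2.962.
a₂ = 3950 × 2.962 = 11700 km.

a₂ ≈ 11700 km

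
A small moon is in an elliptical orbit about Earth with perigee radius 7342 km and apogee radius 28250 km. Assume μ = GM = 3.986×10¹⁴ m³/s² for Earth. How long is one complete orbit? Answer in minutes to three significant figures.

Semi-major axis a = (r_p + r_a)/2 = (7342.0 + 28250)/2 = 17796 km = 1.780×10⁷ m.
By Kepler's third law T = 2π√(a³/μ) = 2π × 3.760×10³ = 2.363×10⁴ s.
= 393.8 minutes.

T ≈ 394 minutes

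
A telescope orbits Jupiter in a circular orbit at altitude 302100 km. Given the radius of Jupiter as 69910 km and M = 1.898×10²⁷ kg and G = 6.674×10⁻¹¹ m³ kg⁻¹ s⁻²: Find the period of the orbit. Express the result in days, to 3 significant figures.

μ = GM = 6.674×10⁻¹¹ × 1.898×10²⁷ = 1.267×10¹⁷ m³/s².
r = 69910 + 302100 = 372010 km = 3.7201×10⁸ m.
Kepler's third law: T = 2π√(r³/μ) = 2π√((3.720×10⁸)³ / 1.267×10¹⁷).
r³/μ = 4.064×10⁸ s², so T = 2π × 2.016×10⁴ = 1.267×10⁵ s.
Converting: 1.267×10⁵ s ÷ 86400 = 1.466 days.

T ≈ 1.47 days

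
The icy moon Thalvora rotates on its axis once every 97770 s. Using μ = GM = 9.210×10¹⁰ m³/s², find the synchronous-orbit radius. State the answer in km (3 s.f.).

A synchronous orbit has period T, so by Kepler's third law a = (μT²/4π²)^(1/3).
μT²/4π² = 9.210×10¹⁰ × (9.777×10⁴)² / 39.48 = 2.230×10¹⁹ m³.
a = 2.815×10⁶ m = 2814.7 km.

r_sync ≈ 2810 km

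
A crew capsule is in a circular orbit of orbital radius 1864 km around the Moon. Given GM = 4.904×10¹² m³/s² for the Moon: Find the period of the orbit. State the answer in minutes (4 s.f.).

T ≈ 120.3 minutes

r = 1864 km = 1.864×10⁶ m.
Kepler's third law: T = 2π√(r³/μ) = 2π√((1.864×10⁶)³ / 4.904×10¹²).
r³/μ = 1.321×10⁶ s², so T = 2π × 1.149×10³ = 7.221×10³ s.
Converting: 7.221×10³ s ÷ 60.00 = 120.3 minutes.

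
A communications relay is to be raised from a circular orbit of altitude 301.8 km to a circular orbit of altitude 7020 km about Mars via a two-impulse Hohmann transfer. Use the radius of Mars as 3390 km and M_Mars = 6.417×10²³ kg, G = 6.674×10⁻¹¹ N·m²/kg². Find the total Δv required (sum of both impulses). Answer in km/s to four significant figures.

μ = GM = 6.674×10⁻¹¹ × 6.417×10²³ = 4.283×10¹³ m³/s².
r₁ = 3390 + 301.8 = 3691.8 km = 3.6918×10⁶ m.
r₂ = 3390 + 7020 = 10410 km = 1.0410×10⁷ m.
Transfer ellipse a_t = (r₁ + r₂)/2 = 7.051×10⁶ m.
At r₁: circular v_c1 = √(μ/r₁) = 3406 m/s; transfer-periapsis v_p = √[μ(2/r₁ − 1/a_t)] = 4139 m/s.
Δv₁ = v_p − v_c1 = 732.5 m/s.
At r₂: circular v_c2 = √(μ/r₂) = 2028 m/s; transfer-apoapsis v_a = √[μ(2/r₂ − 1/a_t)] = 1468 m/s.
Δv₂ = v_c2 − v_a = 560.6 m/s.
Total Δv = Δv₁ + Δv₂ = 1293 m/s = 1.293 km/s.

Δv_total ≈ 1.293 km/s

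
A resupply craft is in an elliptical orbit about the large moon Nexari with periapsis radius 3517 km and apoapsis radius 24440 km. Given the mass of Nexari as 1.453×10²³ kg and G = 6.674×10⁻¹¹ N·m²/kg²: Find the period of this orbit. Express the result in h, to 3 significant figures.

μ = GM = 6.674×10⁻¹¹ × 1.453×10²³ = 9.697×10¹² m³/s².
Semi-major axis a = (r_p + r_a)/2 = (3517.0 + 24440)/2 = 13978 km = 1.398×10⁷ m.
By Kepler's third law T = 2π√(a³/μ) = 2π × 1.678×10⁴ = 1.054×10⁵ s.
= 29.29 h.

T ≈ 29.3 h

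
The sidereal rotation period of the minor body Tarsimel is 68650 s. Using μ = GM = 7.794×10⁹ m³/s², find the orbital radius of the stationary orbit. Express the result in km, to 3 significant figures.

r_sync ≈ 976 km

A synchronous orbit has period T, so by Kepler's third law a = (μT²/4π²)^(1/3).
μT²/4π² = 7.794×10⁹ × (6.865×10⁴)² / 39.48 = 9.304×10¹⁷ m³.
a = 9.762×10⁵ m = 976.25 km.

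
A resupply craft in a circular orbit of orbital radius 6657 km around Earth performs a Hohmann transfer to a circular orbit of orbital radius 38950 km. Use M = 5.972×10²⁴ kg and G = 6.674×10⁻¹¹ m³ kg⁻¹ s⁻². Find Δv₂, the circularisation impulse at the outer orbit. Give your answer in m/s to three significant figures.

μ = GM = 6.674×10⁻¹¹ × 5.972×10²⁴ = 3.986×10¹⁴ m³/s².
r₁ = 6657 km = 6.657×10⁶ m.
r₂ = 38950 km = 3.895×10⁷ m.
Transfer ellipse a_t = (r₁ + r₂)/2 = 2.280×10⁷ m.
At r₁: circular v_c1 = √(μ/r₁) = 7738 m/s; transfer-perigee v_p = √[μ(2/r₁ − 1/a_t)] = 10110 m/s.
At r₂: circular v_c2 = √(μ/r₂) = 3199 m/s; transfer-apogee v_a = √[μ(2/r₂ − 1/a_t)] = 1728 m/s.
Δv₂ = v_c2 − v_a = 1471 m/s.

Δv ≈ 1470 m/s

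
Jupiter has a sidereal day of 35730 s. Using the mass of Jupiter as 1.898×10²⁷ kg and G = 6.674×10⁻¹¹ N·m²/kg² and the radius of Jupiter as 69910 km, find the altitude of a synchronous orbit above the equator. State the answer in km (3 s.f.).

μ = GM = 6.674×10⁻¹¹ × 1.898×10²⁷ = 1.267×10¹⁷ m³/s².
A synchronous orbit has period T, so by Kepler's third law a = (μT²/4π²)^(1/3).
μT²/4π² = 1.267×10¹⁷ × (3.573×10⁴)² / 39.48 = 4.096×10²⁴ m³.
a = 1.600×10⁸ m = 1.6000×10⁵ km.
Altitude h = a − R = 1.6000×10⁵ − 69910 = 90094 km.

h_sync ≈ 90100 km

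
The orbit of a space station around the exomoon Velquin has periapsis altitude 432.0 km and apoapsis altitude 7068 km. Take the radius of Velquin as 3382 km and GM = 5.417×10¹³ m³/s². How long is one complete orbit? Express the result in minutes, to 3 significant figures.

T ≈ 271 minutes

r_p = 3382 + 432.0 = 3814.0 km = 3.8140×10⁶ m.
r_a = 3382 + 7068 = 10450 km = 1.0450×10⁷ m.
Semi-major axis a = (r_p + r_a)/2 = (3814.0 + 10450)/2 = 7132.0 km = 7.132×10⁶ m.
By Kepler's third law T = 2π√(a³/μ) = 2π × 2.588×10³ = 1.626×10⁴ s.
= 271.0 minutes.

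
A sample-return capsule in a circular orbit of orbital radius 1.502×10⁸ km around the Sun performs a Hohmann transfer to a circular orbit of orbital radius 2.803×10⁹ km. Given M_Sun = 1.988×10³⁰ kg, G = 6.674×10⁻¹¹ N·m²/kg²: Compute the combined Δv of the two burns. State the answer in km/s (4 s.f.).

Δv_total ≈ 15.91 km/s

μ = GM = 6.674×10⁻¹¹ × 1.988×10³⁰ = 1.327×10²⁰ m³/s².
r₁ = 1.502×10⁸ km = 1.502×10¹¹ m.
r₂ = 2.803×10⁹ km = 2.803×10¹² m.
Transfer ellipse a_t = (r₁ + r₂)/2 = 1.477×10¹² m.
At r₁: circular v_c1 = √(μ/r₁) = 29720 m/s; transfer-perihelion v_p = √[μ(2/r₁ − 1/a_t)] = 40950 m/s.
Δv₁ = v_p − v_c1 = 11230 m/s.
At r₂: circular v_c2 = √(μ/r₂) = 6880 m/s; transfer-aphelion v_a = √[μ(2/r₂ − 1/a_t)] = 2194 m/s.
Δv₂ = v_c2 − v_a = 4686 m/s.
Total Δv = Δv₁ + Δv₂ = 15910 m/s = 15.91 km/s.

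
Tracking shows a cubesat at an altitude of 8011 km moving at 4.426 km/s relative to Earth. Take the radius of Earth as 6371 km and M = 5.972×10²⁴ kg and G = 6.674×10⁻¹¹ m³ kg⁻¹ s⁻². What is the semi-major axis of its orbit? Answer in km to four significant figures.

a ≈ 11120 km

μ = GM = 6.674×10⁻¹¹ × 5.972×10²⁴ = 3.986×10¹⁴ m³/s².
r = 6371 + 8011 = 14382 km = 1.438×10⁷ m.
Specific orbital energy ε = v²/2 − μ/r = (4426)²/2 − 3.986×10¹⁴/1.438×10⁷ = -1.792×10⁷ J/kg.
Since ε = −μ/(2a), a = −μ/(2ε) = 1.112×10⁷ m = 11122 km.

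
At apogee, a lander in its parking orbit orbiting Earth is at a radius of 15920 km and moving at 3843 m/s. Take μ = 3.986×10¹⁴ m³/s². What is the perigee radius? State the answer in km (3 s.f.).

r_a = 1.592×10⁷ m.
Specific energy ε = v²/2 − μ/r = -1.765×10⁷ J/kg, so a = −μ/(2ε) = 1.129×10⁷ m.
The apsides satisfy r_p + r_a = 2a, so the perigee radius is 2a − r_a = 6.659×10⁶ m = 6659.3 km.

perigee radius ≈ 6660 km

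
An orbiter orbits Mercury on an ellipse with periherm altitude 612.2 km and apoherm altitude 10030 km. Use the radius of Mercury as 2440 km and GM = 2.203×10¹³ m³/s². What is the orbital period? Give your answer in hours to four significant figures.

T ≈ 8.040 hours

r_p = 2440 + 612.2 = 3052.2 km = 3.0522×10⁶ m.
r_a = 2440 + 10030 = 12470 km = 1.2470×10⁷ m.
Semi-major axis a = (r_p + r_a)/2 = (3052.2 + 12470)/2 = 7761.1 km = 7.761×10⁶ m.
By Kepler's third law T = 2π√(a³/μ) = 2π × 4.607×10³ = 2.894×10⁴ s.
= 8.040 hours.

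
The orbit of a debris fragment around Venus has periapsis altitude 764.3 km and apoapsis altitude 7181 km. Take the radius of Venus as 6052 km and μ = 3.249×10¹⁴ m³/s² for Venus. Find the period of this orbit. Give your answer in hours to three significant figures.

T ≈ 3.07 hours

r_p = 6052 + 764.3 = 6816.3 km = 6.8163×10⁶ m.
r_a = 6052 + 7181 = 13233 km = 1.3233×10⁷ m.
Semi-major axis a = (r_p + r_a)/2 = (6816.3 + 13233)/2 = 10025 km = 1.002×10⁷ m.
By Kepler's third law T = 2π√(a³/μ) = 2π × 1.761×10³ = 1.106×10⁴ s.
= 3.073 hours.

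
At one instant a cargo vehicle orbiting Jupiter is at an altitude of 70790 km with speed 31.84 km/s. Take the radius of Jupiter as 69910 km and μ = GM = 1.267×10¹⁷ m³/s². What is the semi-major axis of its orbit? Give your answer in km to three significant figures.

r = 69910 + 70790 = 1.4070×10⁵ km = 1.407×10⁸ m.
Vis-viva rearranged: 1/a = 2/r − v²/μ = 1.421×10⁻⁸ − 8.001×10⁻⁹ = 6.213×10⁻⁹ m⁻¹.
a = 1.609×10⁸ m = 1.6095×10⁵ km.

a ≈ 1.61×10⁵ km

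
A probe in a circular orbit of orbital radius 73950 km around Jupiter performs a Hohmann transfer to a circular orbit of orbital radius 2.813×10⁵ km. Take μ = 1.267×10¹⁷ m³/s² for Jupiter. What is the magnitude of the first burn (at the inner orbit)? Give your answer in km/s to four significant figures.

Δv ≈ 10.70 km/s

r₁ = 73950 km = 7.395×10⁷ m.
r₂ = 2.813×10⁵ km = 2.813×10⁸ m.
Transfer ellipse a_t = (r₁ + r₂)/2 = 1.776×10⁸ m.
At r₁: circular v_c1 = √(μ/r₁) = 41390 m/s; transfer-perijove v_p = √[μ(2/r₁ − 1/a_t)] = 52090 m/s.
Δv₁ = v_p − v_c1 = 10700 m/s.
= 10.70 km/s.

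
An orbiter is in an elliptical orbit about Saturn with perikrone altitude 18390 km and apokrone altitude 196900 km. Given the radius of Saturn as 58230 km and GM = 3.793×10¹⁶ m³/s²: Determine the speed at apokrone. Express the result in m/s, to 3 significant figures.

v ≈ 8290 m/s

r_p = 58230 + 18390 = 76620 km = 7.6620×10⁷ m.
r_a = 58230 + 196900 = 255130 km = 2.5513×10⁸ m.
Semi-major axis a = (r_p + r_a)/2 = 1.6588×10⁵ km = 1.659×10⁸ m.
Vis-viva: v² = μ(2/r − 1/a) = 3.793×10¹⁶ × (7.839×10⁻⁹ − 6.029×10⁻⁹) = 6.867×10⁷ m²/s².
v = 8287 m/s.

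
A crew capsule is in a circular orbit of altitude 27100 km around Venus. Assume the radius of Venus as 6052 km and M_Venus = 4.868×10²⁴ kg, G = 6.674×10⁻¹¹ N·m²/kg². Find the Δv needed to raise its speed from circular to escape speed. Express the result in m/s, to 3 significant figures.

Δv ≈ 1300 m/s

μ = GM = 6.674×10⁻¹¹ × 4.868×10²⁴ = 3.249×10¹⁴ m³/s².
r = 6052 + 27100 = 33152 km = 3.3152×10⁷ m.
Circular speed v_c = √(μ/r) = 3130 m/s.
Escape speed v_esc = √(2μ/r) = √2 × v_c = 4427 m/s.
Δv = v_esc − v_c = 1297 m/s.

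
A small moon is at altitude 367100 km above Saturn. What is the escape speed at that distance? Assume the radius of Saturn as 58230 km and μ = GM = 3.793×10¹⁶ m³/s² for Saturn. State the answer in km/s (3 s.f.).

v_esc ≈ 13.4 km/s

r = 58230 + 367100 = 425330 km = 4.2533×10⁸ m.
Escape speed v_esc = √(2μ/r) = √(2 × 3.793×10¹⁶ / 4.253×10⁸) = √(1.784×10⁸) = 13350 m/s.
= 13.35 km/s.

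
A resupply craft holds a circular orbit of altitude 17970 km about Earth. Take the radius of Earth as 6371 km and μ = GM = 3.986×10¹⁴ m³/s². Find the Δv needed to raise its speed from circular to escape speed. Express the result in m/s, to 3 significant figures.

r = 6371 + 17970 = 24341 km = 2.4341×10⁷ m.
Circular speed v_c = √(μ/r) = 4047 m/s.
Escape speed v_esc = √(2μ/r) = √2 × v_c = 5723 m/s.
Δv = v_esc − v_c = 1676 m/s.

Δv ≈ 1680 m/s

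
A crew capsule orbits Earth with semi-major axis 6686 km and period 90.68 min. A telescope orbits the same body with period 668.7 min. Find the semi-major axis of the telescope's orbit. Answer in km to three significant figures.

Kepler's third law: a³ ∝ T², so a₂ = a₁ (T₂/T₁)^(2/3).
T₂/T₁ = 7.374, (T₂/T₁)^(2/3) = 3.789.
a₂ = 6686 × 3.789 = 25330 km.

a₂ ≈ 25300 km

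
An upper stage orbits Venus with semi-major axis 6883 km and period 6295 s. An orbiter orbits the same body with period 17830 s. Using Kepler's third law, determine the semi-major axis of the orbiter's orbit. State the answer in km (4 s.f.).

Kepler's third law: a³ ∝ T², so a₂ = a₁ (T₂/T₁)^(2/3).
T₂/T₁ = 2.832, (T₂/T₁)^(2/3) = 2.002.
a₂ = 6883 × 2.002 = 13780 km.

a₂ ≈ 13780 km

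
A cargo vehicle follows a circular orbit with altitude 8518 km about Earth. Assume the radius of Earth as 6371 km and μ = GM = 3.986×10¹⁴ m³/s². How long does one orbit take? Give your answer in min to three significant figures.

r = 6371 + 8518 = 14889 km = 1.4889×10⁷ m.
Kepler's third law: T = 2π√(r³/μ) = 2π√((1.489×10⁷)³ / 3.986×10¹⁴).
r³/μ = 8.281×10⁶ s², so T = 2π × 2.878×10³ = 1.808×10⁴ s.
Converting: 1.808×10⁴ s ÷ 60.00 = 301.3 min.

T ≈ 301 min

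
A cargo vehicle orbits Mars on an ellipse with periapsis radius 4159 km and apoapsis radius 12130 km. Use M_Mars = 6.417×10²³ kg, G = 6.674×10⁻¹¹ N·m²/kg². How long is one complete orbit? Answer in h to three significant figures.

μ = GM = 6.674×10⁻¹¹ × 6.417×10²³ = 4.283×10¹³ m³/s².
Semi-major axis a = (r_p + r_a)/2 = (4159.0 + 12130)/2 = 8144.5 km = 8.144×10⁶ m.
By Kepler's third law T = 2π√(a³/μ) = 2π × 3.552×10³ = 2.232×10⁴ s.
= 6.199 h.

T ≈ 6.20 h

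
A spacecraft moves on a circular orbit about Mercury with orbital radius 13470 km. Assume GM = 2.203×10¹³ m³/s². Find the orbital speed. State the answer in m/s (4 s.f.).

r = 13470 km = 1.347×10⁷ m.
For a circular orbit v = √(μ/r) = √(2.203×10¹³ / 1.347×10⁷) = √(1.635×10⁶) = 1279 m/s.

v ≈ 1279 m/s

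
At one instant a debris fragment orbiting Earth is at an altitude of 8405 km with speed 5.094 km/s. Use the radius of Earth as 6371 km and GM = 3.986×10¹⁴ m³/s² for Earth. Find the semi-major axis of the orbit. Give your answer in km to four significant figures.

r = 6371 + 8405 = 14776 km = 1.478×10⁷ m.
Vis-viva rearranged: 1/a = 2/r − v²/μ = 1.354×10⁻⁷ − 6.510×10⁻⁸ = 7.025×10⁻⁸ m⁻¹.
a = 1.423×10⁷ m = 14234 km.

a ≈ 14230 km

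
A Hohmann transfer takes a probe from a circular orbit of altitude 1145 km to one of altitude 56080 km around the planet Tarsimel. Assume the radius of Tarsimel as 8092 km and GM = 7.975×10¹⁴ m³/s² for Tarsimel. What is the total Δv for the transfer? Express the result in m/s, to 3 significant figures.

r₁ = 8092 + 1145 = 9237.0 km = 9.2370×10⁶ m.
r₂ = 8092 + 56080 = 64172 km = 6.4172×10⁷ m.
Transfer ellipse a_t = (r₁ + r₂)/2 = 3.670×10⁷ m.
At r₁: circular v_c1 = √(μ/r₁) = 9292 m/s; transfer-periapsis v_p = √[μ(2/r₁ − 1/a_t)] = 12290 m/s.
Δv₁ = v_p − v_c1 = 2994 m/s.
At r₂: circular v_c2 = √(μ/r₂) = 3525 m/s; transfer-apoapsis v_a = √[μ(2/r₂ − 1/a_t)] = 1768 m/s.
Δv₂ = v_c2 − v_a = 1757 m/s.
Total Δv = Δv₁ + Δv₂ = 4751 m/s.

Δv_total ≈ 4750 m/s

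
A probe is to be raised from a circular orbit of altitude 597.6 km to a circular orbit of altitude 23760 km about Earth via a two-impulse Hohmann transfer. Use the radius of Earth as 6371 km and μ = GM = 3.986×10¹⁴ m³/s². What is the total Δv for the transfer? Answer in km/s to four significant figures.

Δv_total ≈ 3.484 km/s

r₁ = 6371 + 597.6 = 6968.6 km = 6.9686×10⁶ m.
r₂ = 6371 + 23760 = 30131 km = 3.0131×10⁷ m.
Transfer ellipse a_t = (r₁ + r₂)/2 = 1.855×10⁷ m.
At r₁: circular v_c1 = √(μ/r₁) = 7563 m/s; transfer-perigee v_p = √[μ(2/r₁ − 1/a_t)] = 9639 m/s.
Δv₁ = v_p − v_c1 = 2076 m/s.
At r₂: circular v_c2 = √(μ/r₂) = 3637 m/s; transfer-apogee v_a = √[μ(2/r₂ − 1/a_t)] = 2229 m/s.
Δv₂ = v_c2 − v_a = 1408 m/s.
Total Δv = Δv₁ + Δv₂ = 3484 m/s = 3.484 km/s.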